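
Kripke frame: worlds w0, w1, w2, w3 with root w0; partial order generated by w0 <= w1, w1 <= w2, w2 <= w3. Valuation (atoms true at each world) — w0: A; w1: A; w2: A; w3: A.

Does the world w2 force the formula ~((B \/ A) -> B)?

Yes

w2 ||- ~((B \/ A) -> B): no world accessible from w2 forces (B \/ A) -> B.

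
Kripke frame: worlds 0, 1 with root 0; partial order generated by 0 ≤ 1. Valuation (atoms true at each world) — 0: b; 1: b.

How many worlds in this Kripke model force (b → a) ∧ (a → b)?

0

0: does not force it — 0 ⊮ (b → a) ∧ (a → b) since 0 fails b → a.
1: does not force it — 1 ⊮ (b → a) ∧ (a → b) since 1 fails b → a.
Worlds forcing the formula: { }.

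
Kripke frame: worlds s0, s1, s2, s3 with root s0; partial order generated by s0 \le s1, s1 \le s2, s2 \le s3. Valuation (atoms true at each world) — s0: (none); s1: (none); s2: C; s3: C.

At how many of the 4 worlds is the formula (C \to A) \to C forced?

4

s0: forces it.
s1: forces it.
s2: forces it.
s3: forces it.
Worlds forcing the formula: {s0, s1, s2, s3}.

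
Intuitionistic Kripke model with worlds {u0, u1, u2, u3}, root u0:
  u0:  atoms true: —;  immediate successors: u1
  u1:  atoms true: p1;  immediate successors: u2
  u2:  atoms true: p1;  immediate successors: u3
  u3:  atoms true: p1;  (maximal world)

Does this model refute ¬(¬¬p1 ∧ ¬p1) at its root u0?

u0 ⊩ ¬(¬¬p1 ∧ ¬p1): no world accessible from u0 forces ¬¬p1 ∧ ¬p1.
So the root u0 forces ¬(¬¬p1 ∧ ¬p1); the model is not a countermodel.

No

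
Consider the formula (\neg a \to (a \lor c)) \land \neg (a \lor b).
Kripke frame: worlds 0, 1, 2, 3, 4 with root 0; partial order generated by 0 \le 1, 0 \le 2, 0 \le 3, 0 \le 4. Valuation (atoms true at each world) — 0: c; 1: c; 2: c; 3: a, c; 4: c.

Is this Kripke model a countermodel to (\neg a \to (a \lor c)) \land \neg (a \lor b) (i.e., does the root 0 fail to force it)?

Yes

0 \nVdash (\neg a \to (a \lor c)) \land \neg (a \lor b) since 0 fails \neg (a \lor b).
So the root 0 does not force (\neg a \to (a \lor c)) \land \neg (a \lor b); the model is a countermodel.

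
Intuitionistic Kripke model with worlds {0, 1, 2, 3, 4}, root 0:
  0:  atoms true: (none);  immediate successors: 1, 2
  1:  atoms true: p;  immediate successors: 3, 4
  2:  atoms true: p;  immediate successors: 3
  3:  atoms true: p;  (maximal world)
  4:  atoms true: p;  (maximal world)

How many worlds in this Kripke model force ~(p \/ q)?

0

0: does not force it — 0 ||-/- ~(p \/ q) since 1 is accessible from 0 and 1 ||- p \/ q.
1: does not force it — 1 ||-/- ~(p \/ q) since 1 is accessible from 1 and 1 ||- p \/ q.
2: does not force it.
3: does not force it.
4: does not force it.
Worlds forcing the formula: { }.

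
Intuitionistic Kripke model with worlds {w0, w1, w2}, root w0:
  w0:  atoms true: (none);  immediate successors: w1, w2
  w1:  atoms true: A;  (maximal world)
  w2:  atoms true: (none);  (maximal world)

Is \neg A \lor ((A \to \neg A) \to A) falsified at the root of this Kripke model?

w0 \nVdash \neg A \lor ((A \to \neg A) \to A): neither disjunct is forced at w0.
w0 \nVdash \neg A since w1 is accessible from w0 and w1 \Vdash A.
So the root w0 does not force \neg A \lor ((A \to \neg A) \to A); the model is a countermodel.

Yes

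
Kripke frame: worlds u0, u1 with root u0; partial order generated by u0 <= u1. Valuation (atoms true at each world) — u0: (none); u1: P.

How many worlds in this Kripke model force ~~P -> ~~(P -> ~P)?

0

u0: does not force it — u0 ||-/- ~~P -> ~~(P -> ~P): already at u0 itself, u0 ||- ~~P but u0 ||-/- ~~(P -> ~P).
u1: does not force it — u1 ||-/- ~~P -> ~~(P -> ~P): already at u1 itself, u1 ||- ~~P but u1 ||-/- ~~(P -> ~P).
Worlds forcing the formula: { }.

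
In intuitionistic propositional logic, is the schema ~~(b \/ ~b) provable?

Yes

This is the double negation of excluded middle, which is intuitionistically derivable.
Assuming ~(b \/ ~b): from b we'd get b \/ ~b, so ~b; but then b \/ ~b again — contradiction. Hence ~~(b \/ ~b).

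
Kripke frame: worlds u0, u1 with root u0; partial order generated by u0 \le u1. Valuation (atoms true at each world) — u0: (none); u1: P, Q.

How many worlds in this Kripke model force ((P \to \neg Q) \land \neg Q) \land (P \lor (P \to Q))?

u0: does not force it — u0 \nVdash ((P \to \neg Q) \land \neg Q) \land (P \lor (P \to Q)) since u0 fails (P \to \neg Q) \land \neg Q.
u1: does not force it — u1 \nVdash ((P \to \neg Q) \land \neg Q) \land (P \lor (P \to Q)) since u1 fails (P \to \neg Q) \land \neg Q.
Worlds forcing the formula: { }.

0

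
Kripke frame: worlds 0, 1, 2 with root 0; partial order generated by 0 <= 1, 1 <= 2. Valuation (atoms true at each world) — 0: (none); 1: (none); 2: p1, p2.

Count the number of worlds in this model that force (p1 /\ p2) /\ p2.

0: does not force it — 0 ||-/- (p1 /\ p2) /\ p2 since 0 fails p1 /\ p2.
1: does not force it — 1 ||-/- (p1 /\ p2) /\ p2 since 1 fails p1 /\ p2.
2: forces it.
Worlds forcing the formula: {2}.

1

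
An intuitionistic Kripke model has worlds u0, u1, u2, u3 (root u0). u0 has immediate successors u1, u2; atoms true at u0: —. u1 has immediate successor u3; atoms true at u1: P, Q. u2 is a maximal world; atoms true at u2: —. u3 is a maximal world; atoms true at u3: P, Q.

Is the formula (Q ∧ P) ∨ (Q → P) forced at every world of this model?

u0 ⊩ (Q ∧ P) ∨ (Q → P) via the disjunct Q → P.
Since the root u0 forces (Q ∧ P) ∨ (Q → P) and forcing is persistent (monotone upward), every world forces it.

Yes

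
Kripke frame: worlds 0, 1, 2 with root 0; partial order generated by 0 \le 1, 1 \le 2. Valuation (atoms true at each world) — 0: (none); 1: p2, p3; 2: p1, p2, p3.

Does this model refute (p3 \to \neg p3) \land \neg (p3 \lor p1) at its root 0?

Yes

0 \nVdash (p3 \to \neg p3) \land \neg (p3 \lor p1) since 0 fails p3 \to \neg p3.
So the root 0 does not force (p3 \to \neg p3) \land \neg (p3 \lor p1); the model is a countermodel.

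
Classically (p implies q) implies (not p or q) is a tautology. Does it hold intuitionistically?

No

This is the material-implication-as-disjunction principle, which is not intuitionistically valid.
A Kripke countermodel: worlds 0, 1; order generated by 0 <= 1; atoms true at each world — 0:{}; 1:{p,q}.
0 does not force (p implies q) implies (not p or q): already at 0 itself, 0 forces p implies q but 0 does not force not p or q.
0 does not force not p or q: neither disjunct is forced at 0.
0 does not force not p since 1 is accessible from 0 and 1 forces p.
So the root 0 does not force the formula.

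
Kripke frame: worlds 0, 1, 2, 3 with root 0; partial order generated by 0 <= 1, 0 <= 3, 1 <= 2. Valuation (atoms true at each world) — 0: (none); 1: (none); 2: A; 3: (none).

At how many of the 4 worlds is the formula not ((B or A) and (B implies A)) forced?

0: does not force it — 0 does not force not ((B or A) and (B implies A)) since 2 is accessible from 0 and 2 forces (B or A) and (B implies A).
1: does not force it — 1 does not force not ((B or A) and (B implies A)) since 2 is accessible from 1 and 2 forces (B or A) and (B implies A).
2: does not force it.
3: forces it.
Worlds forcing the formula: {3}.

1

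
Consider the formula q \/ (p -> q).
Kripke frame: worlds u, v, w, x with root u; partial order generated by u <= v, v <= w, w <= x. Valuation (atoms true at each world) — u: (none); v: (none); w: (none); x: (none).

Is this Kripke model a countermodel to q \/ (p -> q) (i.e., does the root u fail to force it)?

u ||- q \/ (p -> q) via the disjunct p -> q.
So the root u forces q \/ (p -> q); the model is not a countermodel.

No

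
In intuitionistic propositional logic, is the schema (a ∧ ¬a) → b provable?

Yes

This is an instance of ex falso quodlibet, which is intuitionistically derivable.
No world can force both a and ¬a, so the antecedent a ∧ ¬a is never forced and the implication holds vacuously at every world.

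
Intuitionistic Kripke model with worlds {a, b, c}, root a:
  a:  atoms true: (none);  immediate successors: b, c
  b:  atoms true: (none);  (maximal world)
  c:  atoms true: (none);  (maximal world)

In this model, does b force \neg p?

b \Vdash \neg p: no world accessible from b forces p.

Yes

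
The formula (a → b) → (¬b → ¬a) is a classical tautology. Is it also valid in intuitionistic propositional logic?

This is the forward direction of contraposition, which is intuitionistically derivable.
Assume a → b and ¬b. If a held then b would follow, contradicting ¬b; so ¬a.

Yes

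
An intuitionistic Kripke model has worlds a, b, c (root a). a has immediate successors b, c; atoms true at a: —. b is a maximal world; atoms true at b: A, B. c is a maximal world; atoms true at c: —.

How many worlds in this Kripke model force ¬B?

a: does not force it — a ⊮ ¬B since b is accessible from a and b ⊩ B.
b: does not force it — b ⊮ ¬B since b is accessible from b and b ⊩ B.
c: forces it.
Worlds forcing the formula: {c}.

1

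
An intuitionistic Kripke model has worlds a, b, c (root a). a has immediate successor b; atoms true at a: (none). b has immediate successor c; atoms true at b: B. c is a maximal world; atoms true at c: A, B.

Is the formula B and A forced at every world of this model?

Not every world: a does not force B and A.
a does not force B and A since a fails B.

No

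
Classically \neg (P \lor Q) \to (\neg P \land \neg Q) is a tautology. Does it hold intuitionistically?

Yes

This is a constructively valid De Morgan direction (negated disjunction to conjunction of negations), which is intuitionistically derivable.
From \neg (P \lor Q): if P held then P \lor Q would, contradiction — so \neg P; similarly \neg Q.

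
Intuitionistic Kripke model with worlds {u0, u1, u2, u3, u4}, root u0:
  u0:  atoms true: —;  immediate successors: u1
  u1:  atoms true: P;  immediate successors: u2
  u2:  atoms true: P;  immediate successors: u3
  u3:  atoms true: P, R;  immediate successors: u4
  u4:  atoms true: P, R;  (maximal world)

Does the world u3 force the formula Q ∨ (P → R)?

Yes

u3 ⊩ Q ∨ (P → R) via the disjunct P → R.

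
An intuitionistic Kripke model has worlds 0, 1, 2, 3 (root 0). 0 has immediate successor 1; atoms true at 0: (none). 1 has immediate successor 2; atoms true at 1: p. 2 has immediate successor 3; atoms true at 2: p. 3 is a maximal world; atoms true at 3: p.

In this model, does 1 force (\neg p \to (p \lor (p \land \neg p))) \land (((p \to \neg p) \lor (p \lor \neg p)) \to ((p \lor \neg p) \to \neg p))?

No

1 \nVdash (\neg p \to (p \lor (p \land \neg p))) \land (((p \to \neg p) \lor (p \lor \neg p)) \to ((p \lor \neg p) \to \neg p)) since 1 fails ((p \to \neg p) \lor (p \lor \neg p)) \to ((p \lor \neg p) \to \neg p).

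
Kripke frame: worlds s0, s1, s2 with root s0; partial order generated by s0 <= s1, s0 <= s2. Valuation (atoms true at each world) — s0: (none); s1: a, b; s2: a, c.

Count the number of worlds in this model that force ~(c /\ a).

1

s0: does not force it — s0 ||-/- ~(c /\ a) since s2 is accessible from s0 and s2 ||- c /\ a.
s1: forces it.
s2: does not force it.
Worlds forcing the formula: {s1}.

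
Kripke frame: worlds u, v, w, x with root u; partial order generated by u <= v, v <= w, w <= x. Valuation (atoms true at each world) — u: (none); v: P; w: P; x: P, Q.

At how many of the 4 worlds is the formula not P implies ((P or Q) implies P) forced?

4

u: forces it.
v: forces it.
w: forces it.
x: forces it.
Worlds forcing the formula: {u, v, w, x}.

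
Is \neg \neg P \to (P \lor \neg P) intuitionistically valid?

No

This is a variant of double-negation elimination (deriving excluded middle from double negation), which is not intuitionistically valid.
A Kripke countermodel: worlds u0, u1; order generated by u0 \le u1; atoms true at each world — u0:{}; u1:{P}.
u0 \nVdash \neg \neg P \to (P \lor \neg P): already at u0 itself, u0 \Vdash \neg \neg P but u0 \nVdash P \lor \neg P.
u0 \nVdash P \lor \neg P: neither disjunct is forced at u0.
u0 lacks atom P, so u0 \nVdash P.
So the root u0 does not force the formula.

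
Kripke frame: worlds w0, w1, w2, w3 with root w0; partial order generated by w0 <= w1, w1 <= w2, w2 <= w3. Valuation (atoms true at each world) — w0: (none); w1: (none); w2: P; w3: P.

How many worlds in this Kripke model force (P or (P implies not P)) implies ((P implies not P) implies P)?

4

w0: forces it.
w1: forces it.
w2: forces it.
w3: forces it.
Worlds forcing the formula: {w0, w1, w2, w3}.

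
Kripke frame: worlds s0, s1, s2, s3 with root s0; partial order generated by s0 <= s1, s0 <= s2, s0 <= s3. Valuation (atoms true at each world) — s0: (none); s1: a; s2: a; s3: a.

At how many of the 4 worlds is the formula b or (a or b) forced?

3

s0: does not force it — s0 does not force b or (a or b): neither disjunct is forced at s0.
s1: forces it.
s2: forces it.
s3: forces it.
Worlds forcing the formula: {s1, s2, s3}.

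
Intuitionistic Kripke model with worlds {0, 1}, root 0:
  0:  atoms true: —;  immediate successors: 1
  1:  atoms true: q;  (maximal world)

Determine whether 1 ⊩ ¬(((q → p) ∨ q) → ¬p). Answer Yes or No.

1 ⊮ ¬(((q → p) ∨ q) → ¬p) since 1 is accessible from 1 and 1 ⊩ ((q → p) ∨ q) → ¬p.
1 ⊩ ((q → p) ∨ q) → ¬p: every world accessible from 1 that forces (q → p) ∨ q (namely 1) also forces ¬p.

No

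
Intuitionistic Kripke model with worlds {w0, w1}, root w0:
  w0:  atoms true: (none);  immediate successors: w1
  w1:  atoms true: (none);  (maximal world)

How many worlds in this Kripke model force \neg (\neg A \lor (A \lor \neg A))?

w0: does not force it — w0 \nVdash \neg (\neg A \lor (A \lor \neg A)) since w0 is accessible from w0 and w0 \Vdash \neg A \lor (A \lor \neg A).
w1: does not force it — w1 \nVdash \neg (\neg A \lor (A \lor \neg A)) since w1 is accessible from w1 and w1 \Vdash \neg A \lor (A \lor \neg A).
Worlds forcing the formula: { }.

0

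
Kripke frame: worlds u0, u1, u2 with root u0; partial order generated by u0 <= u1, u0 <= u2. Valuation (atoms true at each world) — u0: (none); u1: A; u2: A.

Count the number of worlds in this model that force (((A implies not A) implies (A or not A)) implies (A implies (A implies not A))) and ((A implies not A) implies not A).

0

u0: does not force it — u0 does not force (((A implies not A) implies (A or not A)) implies (A implies (A implies not A))) and ((A implies not A) implies not A) since u0 fails ((A implies not A) implies (A or not A)) implies (A implies (A implies not A)).
u1: does not force it.
u2: does not force it.
Worlds forcing the formula: { }.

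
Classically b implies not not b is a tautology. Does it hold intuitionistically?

This is double-negation introduction, which is intuitionistically derivable.
If a world forces b then every accessible world forces b (persistence), so none forces not b; hence not not b.

Yes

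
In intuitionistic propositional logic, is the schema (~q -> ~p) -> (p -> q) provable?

This is the converse of contraposition, which is not intuitionistically valid.
A Kripke countermodel: worlds s0, s1; order generated by s0 <= s1; atoms true at each world — s0:{p}; s1:{p,q}.
s0 ||-/- (~q -> ~p) -> (p -> q): already at s0 itself, s0 ||- ~q -> ~p but s0 ||-/- p -> q.
s0 ||-/- p -> q: already at s0 itself, s0 ||- p but s0 ||-/- q.
s0 lacks atom q, so s0 ||-/- q.
So the root s0 does not force the formula.

No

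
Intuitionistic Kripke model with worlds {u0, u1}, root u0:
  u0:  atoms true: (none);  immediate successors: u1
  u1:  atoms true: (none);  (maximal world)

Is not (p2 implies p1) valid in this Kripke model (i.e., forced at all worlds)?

No

Not every world: u0 does not force not (p2 implies p1).
u0 does not force not (p2 implies p1) since u0 is accessible from u0 and u0 forces p2 implies p1.
u0 forces p2 implies p1 vacuously: no world accessible from u0 forces the antecedent p2.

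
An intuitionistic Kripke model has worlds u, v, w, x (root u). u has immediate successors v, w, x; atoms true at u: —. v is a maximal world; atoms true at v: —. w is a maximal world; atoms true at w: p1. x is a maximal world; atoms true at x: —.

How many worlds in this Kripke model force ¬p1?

2

u: does not force it — u ⊮ ¬p1 since w is accessible from u and w ⊩ p1.
v: forces it.
w: does not force it — w ⊮ ¬p1 since w is accessible from w and w ⊩ p1.
x: forces it.
Worlds forcing the formula: {v, x}.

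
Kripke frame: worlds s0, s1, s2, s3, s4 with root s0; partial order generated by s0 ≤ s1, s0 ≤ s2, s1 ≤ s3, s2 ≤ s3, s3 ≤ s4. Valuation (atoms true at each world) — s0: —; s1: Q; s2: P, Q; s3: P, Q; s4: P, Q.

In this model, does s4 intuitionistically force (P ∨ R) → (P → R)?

s4 ⊮ (P ∨ R) → (P → R): already at s4 itself, s4 ⊩ P ∨ R but s4 ⊮ P → R.
s4 ⊮ P → R: already at s4 itself, s4 ⊩ P but s4 ⊮ R.
s4 lacks atom R, so s4 ⊮ R.

No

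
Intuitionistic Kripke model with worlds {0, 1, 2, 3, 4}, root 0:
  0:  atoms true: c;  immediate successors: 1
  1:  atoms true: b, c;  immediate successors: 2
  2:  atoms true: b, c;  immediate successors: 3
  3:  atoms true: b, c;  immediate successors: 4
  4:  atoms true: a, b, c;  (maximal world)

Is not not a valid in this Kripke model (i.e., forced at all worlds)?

0 forces not not a: no world accessible from 0 forces not a.
Since the root 0 forces not not a and forcing is persistent (monotone upward), every world forces it.

Yes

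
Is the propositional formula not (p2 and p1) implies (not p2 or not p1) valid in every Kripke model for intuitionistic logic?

This is the constructively invalid direction of De Morgan's law for conjunction, which is not intuitionistically valid.
A Kripke countermodel: worlds 0, 1, 2; order generated by 0 <= 1, 0 <= 2; atoms true at each world — 0:{}; 1:{p2}; 2:{p1}.
0 does not force not (p2 and p1) implies (not p2 or not p1): already at 0 itself, 0 forces not (p2 and p1) but 0 does not force not p2 or not p1.
0 does not force not p2 or not p1: neither disjunct is forced at 0.
0 does not force not p2 since 1 is accessible from 0 and 1 forces p2.
So the root 0 does not force the formula.

No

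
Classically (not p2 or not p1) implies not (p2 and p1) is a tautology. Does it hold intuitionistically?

Yes

This is a constructively valid De Morgan direction (disjunction of negations to negated conjunction), which is intuitionistically derivable.
If not p2 holds at a world then no accessible world forces p2, hence none forces p2 and p1; likewise for not p1.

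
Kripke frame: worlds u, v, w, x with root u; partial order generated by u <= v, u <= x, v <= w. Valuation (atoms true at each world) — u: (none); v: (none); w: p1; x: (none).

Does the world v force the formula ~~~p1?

v ||-/- ~~~p1 since v is accessible from v and v ||- ~~p1.
v ||- ~~p1: no world accessible from v forces ~p1.

No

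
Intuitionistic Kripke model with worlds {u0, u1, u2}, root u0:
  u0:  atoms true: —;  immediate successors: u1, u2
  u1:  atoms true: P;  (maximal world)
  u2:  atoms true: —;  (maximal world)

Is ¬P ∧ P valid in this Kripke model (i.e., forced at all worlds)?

No

Not every world: u0 ⊮ ¬P ∧ P.
u0 ⊮ ¬P ∧ P since u0 fails ¬P.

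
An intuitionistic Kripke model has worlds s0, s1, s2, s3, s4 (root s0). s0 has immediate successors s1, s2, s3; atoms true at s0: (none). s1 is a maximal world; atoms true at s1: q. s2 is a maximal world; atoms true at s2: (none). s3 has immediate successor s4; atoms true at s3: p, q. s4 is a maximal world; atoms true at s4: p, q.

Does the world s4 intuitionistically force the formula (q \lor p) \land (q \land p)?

Yes

s4 \Vdash (q \lor p) \land (q \land p) since s4 forces both conjuncts.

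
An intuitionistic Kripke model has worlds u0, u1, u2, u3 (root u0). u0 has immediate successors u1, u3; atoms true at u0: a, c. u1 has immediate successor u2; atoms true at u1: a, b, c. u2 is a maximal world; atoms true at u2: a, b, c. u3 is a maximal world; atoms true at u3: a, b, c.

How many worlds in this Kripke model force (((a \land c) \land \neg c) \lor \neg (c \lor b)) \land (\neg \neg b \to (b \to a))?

0

u0: does not force it — u0 \nVdash (((a \land c) \land \neg c) \lor \neg (c \lor b)) \land (\neg \neg b \to (b \to a)) since u0 fails ((a \land c) \land \neg c) \lor \neg (c \lor b).
u1: does not force it — u1 \nVdash (((a \land c) \land \neg c) \lor \neg (c \lor b)) \land (\neg \neg b \to (b \to a)) since u1 fails ((a \land c) \land \neg c) \lor \neg (c \lor b).
u2: does not force it.
u3: does not force it.
Worlds forcing the formula: { }.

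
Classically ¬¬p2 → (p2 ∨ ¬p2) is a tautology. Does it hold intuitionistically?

No

This is a variant of double-negation elimination (deriving excluded middle from double negation), which is not intuitionistically valid.
A Kripke countermodel: worlds u0, u1; order generated by u0 ≤ u1; atoms true at each world — u0:{}; u1:{p2}.
u0 ⊮ ¬¬p2 → (p2 ∨ ¬p2): already at u0 itself, u0 ⊩ ¬¬p2 but u0 ⊮ p2 ∨ ¬p2.
u0 ⊮ p2 ∨ ¬p2: neither disjunct is forced at u0.
u0 lacks atom p2, so u0 ⊮ p2.
So the root u0 does not force the formula.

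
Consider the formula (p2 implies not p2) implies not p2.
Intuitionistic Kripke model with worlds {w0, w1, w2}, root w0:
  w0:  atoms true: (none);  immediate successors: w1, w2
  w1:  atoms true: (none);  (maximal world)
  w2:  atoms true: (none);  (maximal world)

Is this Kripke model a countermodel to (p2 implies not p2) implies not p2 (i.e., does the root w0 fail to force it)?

No

w0 forces (p2 implies not p2) implies not p2: every world accessible from w0 that forces p2 implies not p2 (namely w0, w1, w2) also forces not p2.
So the root w0 forces (p2 implies not p2) implies not p2; the model is not a countermodel.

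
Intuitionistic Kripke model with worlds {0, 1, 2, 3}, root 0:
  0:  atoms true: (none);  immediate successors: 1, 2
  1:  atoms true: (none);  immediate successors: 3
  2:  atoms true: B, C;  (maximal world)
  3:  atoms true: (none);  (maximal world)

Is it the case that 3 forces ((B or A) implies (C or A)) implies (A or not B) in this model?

Yes

3 forces ((B or A) implies (C or A)) implies (A or not B): every world accessible from 3 that forces (B or A) implies (C or A) (namely 3) also forces A or not B.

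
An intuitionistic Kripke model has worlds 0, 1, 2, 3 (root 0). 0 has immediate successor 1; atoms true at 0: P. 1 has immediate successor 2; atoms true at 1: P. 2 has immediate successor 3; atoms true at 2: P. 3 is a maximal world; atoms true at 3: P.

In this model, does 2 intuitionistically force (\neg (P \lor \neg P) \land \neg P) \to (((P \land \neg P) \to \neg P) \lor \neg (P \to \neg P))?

Yes

2 \Vdash (\neg (P \lor \neg P) \land \neg P) \to (((P \land \neg P) \to \neg P) \lor \neg (P \to \neg P)) vacuously: no world accessible from 2 forces the antecedent \neg (P \lor \neg P) \land \neg P.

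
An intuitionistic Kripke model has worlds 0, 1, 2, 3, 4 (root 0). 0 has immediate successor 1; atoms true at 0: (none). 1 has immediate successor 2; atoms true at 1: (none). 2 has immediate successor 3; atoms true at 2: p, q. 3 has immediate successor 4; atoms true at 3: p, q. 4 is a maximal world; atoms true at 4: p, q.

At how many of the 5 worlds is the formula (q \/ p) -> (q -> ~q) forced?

0

0: does not force it — 0 ||-/- (q \/ p) -> (q -> ~q): at the accessible world 2, 2 ||- q \/ p but 2 ||-/- q -> ~q.
1: does not force it — 1 ||-/- (q \/ p) -> (q -> ~q): at the accessible world 2, 2 ||- q \/ p but 2 ||-/- q -> ~q.
2: does not force it — 2 ||-/- (q \/ p) -> (q -> ~q): already at 2 itself, 2 ||- q \/ p but 2 ||-/- q -> ~q.
3: does not force it.
4: does not force it.
Worlds forcing the formula: { }.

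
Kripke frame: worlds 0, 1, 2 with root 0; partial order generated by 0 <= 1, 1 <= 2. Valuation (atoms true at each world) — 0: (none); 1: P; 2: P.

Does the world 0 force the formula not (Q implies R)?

0 does not force not (Q implies R) since 0 is accessible from 0 and 0 forces Q implies R.
0 forces Q implies R vacuously: no world accessible from 0 forces the antecedent Q.

No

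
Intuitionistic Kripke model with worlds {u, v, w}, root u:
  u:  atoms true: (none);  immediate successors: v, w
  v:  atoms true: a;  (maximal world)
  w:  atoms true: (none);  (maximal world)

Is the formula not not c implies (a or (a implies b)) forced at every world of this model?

Yes

u forces not not c implies (a or (a implies b)) vacuously: no world accessible from u forces the antecedent not not c.
Since the root u forces not not c implies (a or (a implies b)) and forcing is persistent (monotone upward), every world forces it.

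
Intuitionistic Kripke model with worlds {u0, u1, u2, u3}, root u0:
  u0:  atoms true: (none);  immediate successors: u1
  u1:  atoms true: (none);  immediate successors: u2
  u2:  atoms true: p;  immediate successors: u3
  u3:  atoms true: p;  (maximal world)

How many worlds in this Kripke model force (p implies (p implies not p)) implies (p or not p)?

4

u0: forces it.
u1: forces it.
u2: forces it.
u3: forces it.
Worlds forcing the formula: {u0, u1, u2, u3}.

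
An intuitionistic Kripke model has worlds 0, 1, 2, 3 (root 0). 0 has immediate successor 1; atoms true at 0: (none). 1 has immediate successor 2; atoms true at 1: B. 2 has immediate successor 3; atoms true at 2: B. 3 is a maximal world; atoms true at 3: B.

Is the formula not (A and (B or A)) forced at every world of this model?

Yes

0 forces not (A and (B or A)): no world accessible from 0 forces A and (B or A).
Since the root 0 forces not (A and (B or A)) and forcing is persistent (monotone upward), every world forces it.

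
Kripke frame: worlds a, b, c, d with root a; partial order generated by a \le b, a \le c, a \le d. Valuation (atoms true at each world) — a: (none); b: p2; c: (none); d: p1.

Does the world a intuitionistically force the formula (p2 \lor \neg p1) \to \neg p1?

a \Vdash (p2 \lor \neg p1) \to \neg p1: every world accessible from a that forces p2 \lor \neg p1 (namely b, c) also forces \neg p1.

Yes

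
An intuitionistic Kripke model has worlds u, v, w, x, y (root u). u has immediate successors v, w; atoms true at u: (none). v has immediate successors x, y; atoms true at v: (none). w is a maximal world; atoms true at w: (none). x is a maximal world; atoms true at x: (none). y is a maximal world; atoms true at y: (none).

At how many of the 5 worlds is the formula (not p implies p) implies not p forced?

u: forces it.
v: forces it.
w: forces it.
x: forces it.
y: forces it.
Worlds forcing the formula: {u, v, w, x, y}.

5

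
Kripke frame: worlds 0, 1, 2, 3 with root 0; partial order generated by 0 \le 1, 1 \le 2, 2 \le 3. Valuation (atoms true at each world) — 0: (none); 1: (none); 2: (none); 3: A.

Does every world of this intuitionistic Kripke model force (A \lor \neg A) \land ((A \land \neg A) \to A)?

Not every world: 0 \nVdash (A \lor \neg A) \land ((A \land \neg A) \to A).
0 \nVdash (A \lor \neg A) \land ((A \land \neg A) \to A) since 0 fails A \lor \neg A.

No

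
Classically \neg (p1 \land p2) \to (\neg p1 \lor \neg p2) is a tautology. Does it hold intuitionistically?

No

This is the constructively invalid direction of De Morgan's law for conjunction, which is not intuitionistically valid.
A Kripke countermodel: worlds u, v, w; order generated by u \le v, u \le w; atoms true at each world — u:{}; v:{p1}; w:{p2}.
u \nVdash \neg (p1 \land p2) \to (\neg p1 \lor \neg p2): already at u itself, u \Vdash \neg (p1 \land p2) but u \nVdash \neg p1 \lor \neg p2.
u \nVdash \neg p1 \lor \neg p2: neither disjunct is forced at u.
u \nVdash \neg p1 since v is accessible from u and v \Vdash p1.
So the root u does not force the formula.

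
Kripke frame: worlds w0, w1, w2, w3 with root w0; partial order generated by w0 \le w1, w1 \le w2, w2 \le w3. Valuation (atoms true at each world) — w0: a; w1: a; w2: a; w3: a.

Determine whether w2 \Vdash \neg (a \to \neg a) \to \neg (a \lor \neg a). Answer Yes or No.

w2 \nVdash \neg (a \to \neg a) \to \neg (a \lor \neg a): already at w2 itself, w2 \Vdash \neg (a \to \neg a) but w2 \nVdash \neg (a \lor \neg a).
w2 \nVdash \neg (a \lor \neg a) since w2 is accessible from w2 and w2 \Vdash a \lor \neg a.
w2 \Vdash a \lor \neg a via the disjunct a.

No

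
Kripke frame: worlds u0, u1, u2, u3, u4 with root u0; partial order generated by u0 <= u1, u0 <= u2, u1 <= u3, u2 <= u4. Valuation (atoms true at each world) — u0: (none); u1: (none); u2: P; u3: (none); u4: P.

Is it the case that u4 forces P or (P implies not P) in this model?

Yes

u4 forces P or (P implies not P) via the disjunct P.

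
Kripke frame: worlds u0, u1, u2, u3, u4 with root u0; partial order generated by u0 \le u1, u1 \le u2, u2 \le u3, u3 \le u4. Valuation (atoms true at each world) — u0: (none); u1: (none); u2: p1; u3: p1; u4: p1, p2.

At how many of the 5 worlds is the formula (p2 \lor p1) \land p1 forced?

u0: does not force it — u0 \nVdash (p2 \lor p1) \land p1 since u0 fails p2 \lor p1.
u1: does not force it — u1 \nVdash (p2 \lor p1) \land p1 since u1 fails p2 \lor p1.
u2: forces it.
u3: forces it.
u4: forces it.
Worlds forcing the formula: {u2, u3, u4}.

3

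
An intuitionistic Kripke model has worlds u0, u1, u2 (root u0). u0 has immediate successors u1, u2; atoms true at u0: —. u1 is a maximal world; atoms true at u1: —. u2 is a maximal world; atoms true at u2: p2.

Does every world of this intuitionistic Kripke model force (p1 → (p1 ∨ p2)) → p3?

No

Not every world: u0 ⊮ (p1 → (p1 ∨ p2)) → p3.
u0 ⊮ (p1 → (p1 ∨ p2)) → p3: already at u0 itself, u0 ⊩ p1 → (p1 ∨ p2) but u0 ⊮ p3.
u0 lacks atom p3, so u0 ⊮ p3.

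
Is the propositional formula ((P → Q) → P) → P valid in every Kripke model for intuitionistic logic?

No

This is Peirce's law, which is not intuitionistically valid.
A Kripke countermodel: worlds u0, u1; order generated by u0 ≤ u1; atoms true at each world — u0:{}; u1:{P}.
u0 ⊮ ((P → Q) → P) → P: already at u0 itself, u0 ⊩ (P → Q) → P but u0 ⊮ P.
u0 lacks atom P, so u0 ⊮ P.
So the root u0 does not force the formula.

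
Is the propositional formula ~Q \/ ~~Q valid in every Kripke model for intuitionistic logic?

This is the weak law of excluded middle, which is not intuitionistically valid.
A Kripke countermodel: worlds u0, u1, u2; order generated by u0 <= u1, u0 <= u2; atoms true at each world — u0:{}; u1:{Q}; u2:{}.
u0 ||-/- ~Q \/ ~~Q: neither disjunct is forced at u0.
u0 ||-/- ~Q since u1 is accessible from u0 and u1 ||- Q.
So the root u0 does not force the formula.

No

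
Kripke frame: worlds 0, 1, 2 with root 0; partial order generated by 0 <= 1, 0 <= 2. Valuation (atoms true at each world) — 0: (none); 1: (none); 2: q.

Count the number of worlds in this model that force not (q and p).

3

0: forces it.
1: forces it.
2: forces it.
Worlds forcing the formula: {0, 1, 2}.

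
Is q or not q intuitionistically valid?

This is the law of excluded middle, which is not intuitionistically valid.
A Kripke countermodel: worlds u0, u1; order generated by u0 <= u1; atoms true at each world — u0:{}; u1:{q}.
u0 does not force q or not q: neither disjunct is forced at u0.
u0 lacks atom q, so u0 does not force q.
So the root u0 does not force the formula.

No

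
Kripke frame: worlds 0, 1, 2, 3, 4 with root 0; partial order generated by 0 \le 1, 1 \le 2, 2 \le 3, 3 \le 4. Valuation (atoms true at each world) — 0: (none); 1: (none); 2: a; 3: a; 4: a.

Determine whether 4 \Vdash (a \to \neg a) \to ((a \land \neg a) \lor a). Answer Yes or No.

4 \Vdash (a \to \neg a) \to ((a \land \neg a) \lor a) vacuously: no world accessible from 4 forces the antecedent a \to \neg a.

Yes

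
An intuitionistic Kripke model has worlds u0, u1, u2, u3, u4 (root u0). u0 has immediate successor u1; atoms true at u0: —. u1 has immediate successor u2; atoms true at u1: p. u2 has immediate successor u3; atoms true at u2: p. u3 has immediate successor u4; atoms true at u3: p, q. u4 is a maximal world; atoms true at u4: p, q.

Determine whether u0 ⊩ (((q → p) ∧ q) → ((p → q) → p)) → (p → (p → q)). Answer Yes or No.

No

u0 ⊮ (((q → p) ∧ q) → ((p → q) → p)) → (p → (p → q)): already at u0 itself, u0 ⊩ ((q → p) ∧ q) → ((p → q) → p) but u0 ⊮ p → (p → q).
u0 ⊮ p → (p → q): at the accessible world u1, u1 ⊩ p but u1 ⊮ p → q.
u1 ⊮ p → q: already at u1 itself, u1 ⊩ p but u1 ⊮ q.
u1 lacks atom q, so u1 ⊮ q.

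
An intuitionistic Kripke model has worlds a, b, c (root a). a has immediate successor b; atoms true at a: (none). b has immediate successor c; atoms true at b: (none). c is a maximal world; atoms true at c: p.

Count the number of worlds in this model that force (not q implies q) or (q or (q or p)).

a: does not force it — a does not force (not q implies q) or (q or (q or p)): neither disjunct is forced at a.
b: does not force it — b does not force (not q implies q) or (q or (q or p)): neither disjunct is forced at b.
c: forces it.
Worlds forcing the formula: {c}.

1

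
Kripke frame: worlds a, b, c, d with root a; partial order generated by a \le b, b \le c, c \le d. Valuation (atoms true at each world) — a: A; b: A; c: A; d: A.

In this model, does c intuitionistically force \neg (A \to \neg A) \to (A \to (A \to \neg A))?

No

c \nVdash \neg (A \to \neg A) \to (A \to (A \to \neg A)): already at c itself, c \Vdash \neg (A \to \neg A) but c \nVdash A \to (A \to \neg A).
c \nVdash A \to (A \to \neg A): already at c itself, c \Vdash A but c \nVdash A \to \neg A.
c \nVdash A \to \neg A: already at c itself, c \Vdash A but c \nVdash \neg A.
c \nVdash \neg A since c is accessible from c and c \Vdash A.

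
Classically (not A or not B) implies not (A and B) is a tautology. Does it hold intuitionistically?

This is a constructively valid De Morgan direction (disjunction of negations to negated conjunction), which is intuitionistically derivable.
If not A holds at a world then no accessible world forces A, hence none forces A and B; likewise for not B.

Yes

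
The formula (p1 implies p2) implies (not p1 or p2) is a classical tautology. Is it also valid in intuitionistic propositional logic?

This is the material-implication-as-disjunction principle, which is not intuitionistically valid.
A Kripke countermodel: worlds 0, 1; order generated by 0 <= 1; atoms true at each world — 0:{}; 1:{p1,p2}.
0 does not force (p1 implies p2) implies (not p1 or p2): already at 0 itself, 0 forces p1 implies p2 but 0 does not force not p1 or p2.
0 does not force not p1 or p2: neither disjunct is forced at 0.
0 does not force not p1 since 1 is accessible from 0 and 1 forces p1.
So the root 0 does not force the formula.

No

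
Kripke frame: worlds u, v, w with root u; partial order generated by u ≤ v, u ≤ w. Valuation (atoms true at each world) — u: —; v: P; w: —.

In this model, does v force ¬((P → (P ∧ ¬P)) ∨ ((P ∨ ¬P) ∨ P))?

No

v ⊮ ¬((P → (P ∧ ¬P)) ∨ ((P ∨ ¬P) ∨ P)) since v is accessible from v and v ⊩ (P → (P ∧ ¬P)) ∨ ((P ∨ ¬P) ∨ P).
v ⊩ (P → (P ∧ ¬P)) ∨ ((P ∨ ¬P) ∨ P) via the disjunct (P ∨ ¬P) ∨ P.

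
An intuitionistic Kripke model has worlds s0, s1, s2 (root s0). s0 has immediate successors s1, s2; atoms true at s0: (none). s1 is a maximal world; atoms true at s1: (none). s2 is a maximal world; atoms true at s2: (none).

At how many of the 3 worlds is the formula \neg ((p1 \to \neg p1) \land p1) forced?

3

s0: forces it.
s1: forces it.
s2: forces it.
Worlds forcing the formula: {s0, s1, s2}.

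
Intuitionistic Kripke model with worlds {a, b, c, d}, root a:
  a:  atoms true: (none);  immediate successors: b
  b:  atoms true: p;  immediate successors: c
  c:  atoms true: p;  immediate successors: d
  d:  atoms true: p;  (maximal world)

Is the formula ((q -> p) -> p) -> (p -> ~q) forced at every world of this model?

a ||- ((q -> p) -> p) -> (p -> ~q): every world accessible from a that forces (q -> p) -> p (namely b, c, d) also forces p -> ~q.
Since the root a forces ((q -> p) -> p) -> (p -> ~q) and forcing is persistent (monotone upward), every world forces it.

Yes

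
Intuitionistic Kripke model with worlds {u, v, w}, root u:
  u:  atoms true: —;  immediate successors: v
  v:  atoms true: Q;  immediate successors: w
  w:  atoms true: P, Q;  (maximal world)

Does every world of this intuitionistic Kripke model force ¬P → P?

u ⊩ ¬P → P vacuously: no world accessible from u forces the antecedent ¬P.
Since the root u forces ¬P → P and forcing is persistent (monotone upward), every world forces it.

Yes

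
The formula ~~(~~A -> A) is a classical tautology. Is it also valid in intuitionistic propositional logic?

This is the double negation of double-negation elimination, which is intuitionistically derivable.
By Glivenko's theorem the double negation of any classical propositional tautology is intuitionistically provable; ~~A -> A is classically a tautology.

Yes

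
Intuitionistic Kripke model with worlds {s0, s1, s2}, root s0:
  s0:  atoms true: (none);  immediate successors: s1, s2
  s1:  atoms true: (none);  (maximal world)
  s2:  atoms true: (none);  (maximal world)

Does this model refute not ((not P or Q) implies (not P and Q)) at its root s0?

No

s0 forces not ((not P or Q) implies (not P and Q)): no world accessible from s0 forces (not P or Q) implies (not P and Q).
So the root s0 forces not ((not P or Q) implies (not P and Q)); the model is not a countermodel.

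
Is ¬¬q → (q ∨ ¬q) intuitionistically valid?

No

This is a variant of double-negation elimination (deriving excluded middle from double negation), which is not intuitionistically valid.
A Kripke countermodel: worlds s0, s1; order generated by s0 ≤ s1; atoms true at each world — s0:{}; s1:{q}.
s0 ⊮ ¬¬q → (q ∨ ¬q): already at s0 itself, s0 ⊩ ¬¬q but s0 ⊮ q ∨ ¬q.
s0 ⊮ q ∨ ¬q: neither disjunct is forced at s0.
s0 lacks atom q, so s0 ⊮ q.
So the root s0 does not force the formula.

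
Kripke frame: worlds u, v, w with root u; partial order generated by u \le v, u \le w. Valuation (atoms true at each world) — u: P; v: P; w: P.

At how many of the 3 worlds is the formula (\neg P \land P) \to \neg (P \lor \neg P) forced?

u: forces it.
v: forces it.
w: forces it.
Worlds forcing the formula: {u, v, w}.

3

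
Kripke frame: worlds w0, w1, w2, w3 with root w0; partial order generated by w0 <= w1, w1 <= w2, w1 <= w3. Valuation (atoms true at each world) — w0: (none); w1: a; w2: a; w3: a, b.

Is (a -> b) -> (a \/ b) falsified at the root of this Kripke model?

No

w0 ||- (a -> b) -> (a \/ b): every world accessible from w0 that forces a -> b (namely w3) also forces a \/ b.
So the root w0 forces (a -> b) -> (a \/ b); the model is not a countermodel.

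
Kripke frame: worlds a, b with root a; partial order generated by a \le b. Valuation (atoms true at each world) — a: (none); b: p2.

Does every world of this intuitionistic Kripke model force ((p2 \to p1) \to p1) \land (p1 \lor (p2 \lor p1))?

No

Not every world: a \nVdash ((p2 \to p1) \to p1) \land (p1 \lor (p2 \lor p1)).
a \nVdash ((p2 \to p1) \to p1) \land (p1 \lor (p2 \lor p1)) since a fails p1 \lor (p2 \lor p1).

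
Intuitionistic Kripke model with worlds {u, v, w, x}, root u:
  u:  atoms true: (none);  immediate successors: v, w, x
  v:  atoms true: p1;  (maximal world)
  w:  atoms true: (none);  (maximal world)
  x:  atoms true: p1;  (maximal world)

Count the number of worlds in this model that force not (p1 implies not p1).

2

u: does not force it — u does not force not (p1 implies not p1) since w is accessible from u and w forces p1 implies not p1.
v: forces it.
w: does not force it — w does not force not (p1 implies not p1) since w is accessible from w and w forces p1 implies not p1.
x: forces it.
Worlds forcing the formula: {v, x}.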